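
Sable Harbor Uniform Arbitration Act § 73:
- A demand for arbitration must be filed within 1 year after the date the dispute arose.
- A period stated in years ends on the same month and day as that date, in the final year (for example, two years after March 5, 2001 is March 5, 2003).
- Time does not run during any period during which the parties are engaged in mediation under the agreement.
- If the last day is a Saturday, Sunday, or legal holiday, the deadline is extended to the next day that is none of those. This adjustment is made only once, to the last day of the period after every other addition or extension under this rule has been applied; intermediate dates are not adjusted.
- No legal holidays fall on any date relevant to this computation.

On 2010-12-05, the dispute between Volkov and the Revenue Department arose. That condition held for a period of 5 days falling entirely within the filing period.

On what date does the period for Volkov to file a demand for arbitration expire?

December 12, 2011

1 year after 2010-12-05 is December 5, 2011.
Tolling adds 5 days: December 5, 2011 + 5 days = December 10, 2011.
December 10, 2011 is Saturday; December 11, 2011 is Sunday. The next qualifying day is December 12, 2011.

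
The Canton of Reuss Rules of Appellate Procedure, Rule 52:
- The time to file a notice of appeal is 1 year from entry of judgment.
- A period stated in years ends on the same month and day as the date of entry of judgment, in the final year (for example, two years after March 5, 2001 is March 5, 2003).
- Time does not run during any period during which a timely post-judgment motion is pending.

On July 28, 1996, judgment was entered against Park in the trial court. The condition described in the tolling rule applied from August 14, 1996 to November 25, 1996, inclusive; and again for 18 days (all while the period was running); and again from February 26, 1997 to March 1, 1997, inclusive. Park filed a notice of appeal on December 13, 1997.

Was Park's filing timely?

1 year after July 28, 1996 is July 28, 1997.
From August 14, 1996 through November 25, 1996 inclusive is 104 days; tolling adds 104 days: July 28, 1997 + 104 days = November 9, 1997.
Tolling adds 18 days: November 9, 1997 + 18 days = November 27, 1997.
From February 26, 1997 through March 1, 1997 inclusive is 4 days; tolling adds 4 days: November 27, 1997 + 4 days = December 1, 1997.
The deadline is December 1, 1997; the filing on December 13, 1997 is after that date.

No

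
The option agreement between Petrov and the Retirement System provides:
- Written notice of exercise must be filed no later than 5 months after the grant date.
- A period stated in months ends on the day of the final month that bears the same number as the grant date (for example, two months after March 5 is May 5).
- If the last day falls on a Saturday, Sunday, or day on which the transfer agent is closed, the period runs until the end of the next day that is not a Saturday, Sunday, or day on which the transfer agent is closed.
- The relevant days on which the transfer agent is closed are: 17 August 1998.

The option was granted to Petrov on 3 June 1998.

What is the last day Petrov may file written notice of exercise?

5 months after 3 June 1998 is November 3, 1998.
November 3, 1998 is a Tuesday and not a day on which the transfer agent is closed, so no extension applies.

November 3, 1998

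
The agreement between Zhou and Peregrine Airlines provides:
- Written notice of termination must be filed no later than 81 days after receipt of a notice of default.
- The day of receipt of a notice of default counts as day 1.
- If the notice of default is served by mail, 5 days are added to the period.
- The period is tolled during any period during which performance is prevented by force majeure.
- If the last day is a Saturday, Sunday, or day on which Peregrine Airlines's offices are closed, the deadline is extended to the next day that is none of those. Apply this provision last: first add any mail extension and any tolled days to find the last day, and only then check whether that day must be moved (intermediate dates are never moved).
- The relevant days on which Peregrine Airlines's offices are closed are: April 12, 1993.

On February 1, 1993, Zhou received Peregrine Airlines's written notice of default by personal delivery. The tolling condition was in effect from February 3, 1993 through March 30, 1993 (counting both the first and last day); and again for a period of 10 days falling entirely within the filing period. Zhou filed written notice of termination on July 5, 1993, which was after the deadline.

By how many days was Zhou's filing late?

7 days

Counting February 1, 1993 as day 1, day 81 is April 22, 1993.
Service was not by mail, so no mail extension applies.
From February 3, 1993 through March 30, 1993 inclusive is 56 days; tolling adds 56 days: April 22, 1993 + 56 days = June 17, 1993.
Tolling adds 10 days: June 17, 1993 + 10 days = June 27, 1993.
June 27, 1993 is Sunday. The next qualifying day is June 28, 1993.
The deadline is June 28, 1993; from June 28, 1993 to July 5, 1993 is 7 days.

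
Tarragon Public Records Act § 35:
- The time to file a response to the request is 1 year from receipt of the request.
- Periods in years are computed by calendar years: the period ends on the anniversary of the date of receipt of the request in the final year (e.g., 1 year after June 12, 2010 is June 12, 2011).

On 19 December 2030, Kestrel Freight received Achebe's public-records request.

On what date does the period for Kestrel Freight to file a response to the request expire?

1 year after 19 December 2030 is December 19, 2031.

December 19, 2031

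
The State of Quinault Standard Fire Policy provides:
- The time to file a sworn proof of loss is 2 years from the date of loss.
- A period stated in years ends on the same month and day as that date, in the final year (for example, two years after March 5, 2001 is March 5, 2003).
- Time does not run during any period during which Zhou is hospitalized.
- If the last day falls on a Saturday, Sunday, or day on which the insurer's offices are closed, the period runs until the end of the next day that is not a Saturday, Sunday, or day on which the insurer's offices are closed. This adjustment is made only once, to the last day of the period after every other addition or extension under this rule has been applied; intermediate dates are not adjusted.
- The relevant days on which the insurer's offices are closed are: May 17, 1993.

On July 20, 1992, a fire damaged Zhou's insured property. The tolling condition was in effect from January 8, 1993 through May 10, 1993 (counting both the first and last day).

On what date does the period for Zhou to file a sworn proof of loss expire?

2 years after July 20, 1992 is July 20, 1994.
From January 8, 1993 through May 10, 1993 inclusive is 123 days; tolling adds 123 days: July 20, 1994 + 123 days = November 20, 1994.
November 20, 1994 is Sunday. The next qualifying day is November 21, 1994.

November 21, 1994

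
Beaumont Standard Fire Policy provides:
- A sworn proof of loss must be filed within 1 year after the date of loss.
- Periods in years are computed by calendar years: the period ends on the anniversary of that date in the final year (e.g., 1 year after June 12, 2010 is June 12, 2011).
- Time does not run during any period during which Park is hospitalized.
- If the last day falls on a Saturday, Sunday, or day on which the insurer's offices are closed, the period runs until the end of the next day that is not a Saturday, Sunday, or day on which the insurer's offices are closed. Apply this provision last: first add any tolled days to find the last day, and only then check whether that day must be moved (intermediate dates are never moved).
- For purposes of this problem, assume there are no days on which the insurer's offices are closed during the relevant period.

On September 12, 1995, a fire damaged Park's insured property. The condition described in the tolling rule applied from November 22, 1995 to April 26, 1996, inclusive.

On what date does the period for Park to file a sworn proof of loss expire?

1 year after September 12, 1995 is September 12, 1996.
From November 22, 1995 through April 26, 1996 inclusive is 157 days; tolling adds 157 days: September 12, 1996 + 157 days = February 16, 1997.
February 16, 1997 is Sunday. The next qualifying day is February 17, 1997.

February 17, 1997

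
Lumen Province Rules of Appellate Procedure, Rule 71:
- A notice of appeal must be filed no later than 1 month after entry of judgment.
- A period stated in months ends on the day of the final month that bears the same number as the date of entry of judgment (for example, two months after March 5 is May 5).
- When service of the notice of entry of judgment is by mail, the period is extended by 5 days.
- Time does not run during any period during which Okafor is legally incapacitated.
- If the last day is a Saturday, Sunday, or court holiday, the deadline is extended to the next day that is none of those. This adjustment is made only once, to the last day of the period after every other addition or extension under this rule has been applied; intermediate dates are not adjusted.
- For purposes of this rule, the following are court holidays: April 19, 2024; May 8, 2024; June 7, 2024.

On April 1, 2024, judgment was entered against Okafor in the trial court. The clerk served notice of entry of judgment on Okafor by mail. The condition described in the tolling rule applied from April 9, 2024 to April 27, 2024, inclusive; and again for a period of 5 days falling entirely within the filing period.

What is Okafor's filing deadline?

May 30, 2024

1 month after April 1, 2024 is May 1, 2024.
Service was by mail, adding 5 days: May 1, 2024 + 5 days = May 6, 2024.
From April 9, 2024 through April 27, 2024 inclusive is 19 days; tolling adds 19 days: May 6, 2024 + 19 days = May 25, 2024.
Tolling adds 5 days: May 25, 2024 + 5 days = May 30, 2024.
May 30, 2024 is a Thursday and not a court holiday, so no extension applies.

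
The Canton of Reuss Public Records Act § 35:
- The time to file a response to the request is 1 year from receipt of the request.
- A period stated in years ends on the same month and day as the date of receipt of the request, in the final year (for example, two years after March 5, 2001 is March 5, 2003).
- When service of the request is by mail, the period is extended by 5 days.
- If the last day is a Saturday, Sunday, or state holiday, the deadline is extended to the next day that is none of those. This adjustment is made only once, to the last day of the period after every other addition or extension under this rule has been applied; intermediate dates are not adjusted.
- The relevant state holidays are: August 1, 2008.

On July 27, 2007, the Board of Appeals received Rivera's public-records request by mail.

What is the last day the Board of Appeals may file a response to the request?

August 4, 2008

1 year after July 27, 2007 is July 27, 2008.
Service was by mail, adding 5 days: July 27, 2008 + 5 days = August 1, 2008.
August 1, 2008 is a listed holiday; August 2, 2008 is Saturday; August 3, 2008 is Sunday. The next qualifying day is August 4, 2008.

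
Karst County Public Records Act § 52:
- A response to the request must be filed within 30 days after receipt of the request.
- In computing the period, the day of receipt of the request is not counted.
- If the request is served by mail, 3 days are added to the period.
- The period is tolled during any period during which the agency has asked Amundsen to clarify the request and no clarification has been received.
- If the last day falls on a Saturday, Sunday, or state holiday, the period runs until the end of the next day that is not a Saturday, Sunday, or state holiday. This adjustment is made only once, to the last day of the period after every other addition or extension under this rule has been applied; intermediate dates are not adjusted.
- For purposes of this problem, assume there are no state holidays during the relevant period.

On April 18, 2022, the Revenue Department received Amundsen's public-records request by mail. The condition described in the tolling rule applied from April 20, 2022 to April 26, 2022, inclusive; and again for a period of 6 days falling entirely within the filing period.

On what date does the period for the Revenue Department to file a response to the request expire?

June 3, 2022

30 days after April 18, 2022 is May 18, 2022.
Service was by mail, adding 3 days: May 18, 2022 + 3 days = May 21, 2022.
From April 20, 2022 through April 26, 2022 inclusive is 7 days; tolling adds 7 days: May 21, 2022 + 7 days = May 28, 2022.
Tolling adds 6 days: May 28, 2022 + 6 days = June 3, 2022.
June 3, 2022 is a Friday and not a state holiday, so no extension applies.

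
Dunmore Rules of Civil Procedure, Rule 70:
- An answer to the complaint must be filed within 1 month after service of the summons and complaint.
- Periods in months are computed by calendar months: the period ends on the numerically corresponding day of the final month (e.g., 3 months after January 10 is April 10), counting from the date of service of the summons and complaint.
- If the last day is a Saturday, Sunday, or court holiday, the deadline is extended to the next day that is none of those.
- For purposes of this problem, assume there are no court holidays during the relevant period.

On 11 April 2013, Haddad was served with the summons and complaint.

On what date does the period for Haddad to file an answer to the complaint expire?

1 month after 11 April 2013 is May 11, 2013.
May 11, 2013 is Saturday; May 12, 2013 is Sunday. The next qualifying day is May 13, 2013.

May 13, 2013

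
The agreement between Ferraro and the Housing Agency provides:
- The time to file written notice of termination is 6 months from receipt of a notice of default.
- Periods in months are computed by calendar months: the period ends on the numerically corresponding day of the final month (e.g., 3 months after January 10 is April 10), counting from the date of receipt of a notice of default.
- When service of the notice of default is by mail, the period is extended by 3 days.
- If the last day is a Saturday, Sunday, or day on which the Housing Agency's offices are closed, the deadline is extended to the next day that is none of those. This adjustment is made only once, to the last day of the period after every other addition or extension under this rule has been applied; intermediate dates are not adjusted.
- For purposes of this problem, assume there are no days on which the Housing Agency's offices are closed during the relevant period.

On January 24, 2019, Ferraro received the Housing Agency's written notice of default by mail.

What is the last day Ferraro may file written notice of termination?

July 29, 2019

6 months after January 24, 2019 is July 24, 2019.
Service was by mail, adding 3 days: July 24, 2019 + 3 days = July 27, 2019.
July 27, 2019 is Saturday; July 28, 2019 is Sunday. The next qualifying day is July 29, 2019.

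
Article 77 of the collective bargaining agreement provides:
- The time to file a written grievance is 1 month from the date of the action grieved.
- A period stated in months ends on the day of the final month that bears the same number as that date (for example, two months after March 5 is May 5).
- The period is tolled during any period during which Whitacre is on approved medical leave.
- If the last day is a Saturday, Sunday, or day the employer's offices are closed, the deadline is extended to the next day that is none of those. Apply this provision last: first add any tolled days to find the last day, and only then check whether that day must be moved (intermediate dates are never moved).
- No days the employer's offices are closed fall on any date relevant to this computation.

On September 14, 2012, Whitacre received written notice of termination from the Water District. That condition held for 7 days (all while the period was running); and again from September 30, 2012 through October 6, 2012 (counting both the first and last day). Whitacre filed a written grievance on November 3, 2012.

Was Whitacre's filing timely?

1 month after September 14, 2012 is October 14, 2012.
Tolling adds 7 days: October 14, 2012 + 7 days = October 21, 2012.
From September 30, 2012 through October 6, 2012 inclusive is 7 days; tolling adds 7 days: October 21, 2012 + 7 days = October 28, 2012.
October 28, 2012 is Sunday. The next qualifying day is October 29, 2012.
The deadline is October 29, 2012; the filing on November 3, 2012 is after that date.

No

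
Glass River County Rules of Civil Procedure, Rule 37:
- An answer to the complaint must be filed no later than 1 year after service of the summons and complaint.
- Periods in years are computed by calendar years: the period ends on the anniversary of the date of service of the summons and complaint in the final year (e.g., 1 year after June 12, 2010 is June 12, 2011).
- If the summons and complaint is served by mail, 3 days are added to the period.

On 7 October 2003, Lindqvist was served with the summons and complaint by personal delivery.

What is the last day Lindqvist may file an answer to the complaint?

October 7, 2004

1 year after 7 October 2003 is October 7, 2004.
Service was not by mail, so no mail extension applies.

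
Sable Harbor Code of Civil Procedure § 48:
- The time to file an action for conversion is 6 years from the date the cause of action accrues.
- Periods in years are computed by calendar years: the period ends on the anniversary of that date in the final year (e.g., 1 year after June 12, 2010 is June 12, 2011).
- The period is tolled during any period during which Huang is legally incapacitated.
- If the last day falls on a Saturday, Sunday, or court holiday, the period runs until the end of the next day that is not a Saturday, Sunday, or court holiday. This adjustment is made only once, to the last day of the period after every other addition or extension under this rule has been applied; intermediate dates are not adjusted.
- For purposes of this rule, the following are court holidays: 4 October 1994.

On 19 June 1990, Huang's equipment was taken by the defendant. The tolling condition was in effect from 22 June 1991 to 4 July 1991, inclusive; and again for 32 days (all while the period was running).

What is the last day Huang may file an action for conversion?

August 5, 1996

6 years after 19 June 1990 is June 19, 1996.
From June 22, 1991 through July 4, 1991 inclusive is 13 days; tolling adds 13 days: June 19, 1996 + 13 days = July 2, 1996.
Tolling adds 32 days: July 2, 1996 + 32 days = August 3, 1996.
August 3, 1996 is Saturday; August 4, 1996 is Sunday. The next qualifying day is August 5, 1996.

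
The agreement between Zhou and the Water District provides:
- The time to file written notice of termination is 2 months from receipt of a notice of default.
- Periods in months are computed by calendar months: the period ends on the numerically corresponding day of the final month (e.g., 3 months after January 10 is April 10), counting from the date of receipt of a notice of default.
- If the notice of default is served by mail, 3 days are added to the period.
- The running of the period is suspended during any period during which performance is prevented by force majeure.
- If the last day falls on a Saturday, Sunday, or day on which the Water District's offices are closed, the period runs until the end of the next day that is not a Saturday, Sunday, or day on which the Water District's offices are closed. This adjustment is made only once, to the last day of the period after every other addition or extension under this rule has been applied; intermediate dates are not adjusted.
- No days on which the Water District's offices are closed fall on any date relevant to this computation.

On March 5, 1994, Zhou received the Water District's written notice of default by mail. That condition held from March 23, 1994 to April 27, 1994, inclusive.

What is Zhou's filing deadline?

June 13, 1994

2 months after March 5, 1994 is May 5, 1994.
Service was by mail, adding 3 days: May 5, 1994 + 3 days = May 8, 1994.
From March 23, 1994 through April 27, 1994 inclusive is 36 days; tolling adds 36 days: May 8, 1994 + 36 days = June 13, 1994.
June 13, 1994 is a Monday and not a day on which the Water District's offices are closed, so no extension applies.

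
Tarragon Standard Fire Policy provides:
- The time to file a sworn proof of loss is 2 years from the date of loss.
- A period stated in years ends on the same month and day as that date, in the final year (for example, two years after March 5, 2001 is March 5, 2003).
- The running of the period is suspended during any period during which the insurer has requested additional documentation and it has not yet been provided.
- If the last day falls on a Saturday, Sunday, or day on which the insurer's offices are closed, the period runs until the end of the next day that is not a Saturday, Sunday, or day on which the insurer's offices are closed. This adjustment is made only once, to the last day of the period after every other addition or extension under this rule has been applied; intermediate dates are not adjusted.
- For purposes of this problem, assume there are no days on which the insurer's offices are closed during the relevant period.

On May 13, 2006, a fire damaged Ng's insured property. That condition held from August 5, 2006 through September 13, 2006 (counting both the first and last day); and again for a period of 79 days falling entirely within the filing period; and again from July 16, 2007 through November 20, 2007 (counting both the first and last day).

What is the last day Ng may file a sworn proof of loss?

January 15, 2009

2 years after May 13, 2006 is May 13, 2008.
From August 5, 2006 through September 13, 2006 inclusive is 40 days; tolling adds 40 days: May 13, 2008 + 40 days = June 22, 2008.
Tolling adds 79 days: June 22, 2008 + 79 days = September 9, 2008.
From July 16, 2007 through November 20, 2007 inclusive is 128 days; tolling adds 128 days: September 9, 2008 + 128 days = January 15, 2009.
January 15, 2009 is a Thursday and not a day on which the insurer's offices are closed, so no extension applies.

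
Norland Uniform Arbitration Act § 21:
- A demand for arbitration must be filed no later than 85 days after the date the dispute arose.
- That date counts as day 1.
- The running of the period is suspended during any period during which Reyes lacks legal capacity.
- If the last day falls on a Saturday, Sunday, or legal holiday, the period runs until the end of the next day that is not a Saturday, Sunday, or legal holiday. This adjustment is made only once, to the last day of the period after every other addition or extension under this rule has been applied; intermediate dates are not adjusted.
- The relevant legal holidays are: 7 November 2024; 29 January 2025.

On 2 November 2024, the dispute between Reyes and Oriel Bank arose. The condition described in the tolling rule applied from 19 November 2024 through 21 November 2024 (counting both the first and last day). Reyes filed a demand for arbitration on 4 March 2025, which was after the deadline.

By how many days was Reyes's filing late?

Counting 2 November 2024 as day 1, day 85 is January 25, 2025.
From November 19, 2024 through November 21, 2024 inclusive is 3 days; tolling adds 3 days: January 25, 2025 + 3 days = January 28, 2025.
January 28, 2025 is a Tuesday and not a legal holiday, so no extension applies.
The deadline is January 28, 2025; from January 28, 2025 to March 4, 2025 is 35 days.

35 days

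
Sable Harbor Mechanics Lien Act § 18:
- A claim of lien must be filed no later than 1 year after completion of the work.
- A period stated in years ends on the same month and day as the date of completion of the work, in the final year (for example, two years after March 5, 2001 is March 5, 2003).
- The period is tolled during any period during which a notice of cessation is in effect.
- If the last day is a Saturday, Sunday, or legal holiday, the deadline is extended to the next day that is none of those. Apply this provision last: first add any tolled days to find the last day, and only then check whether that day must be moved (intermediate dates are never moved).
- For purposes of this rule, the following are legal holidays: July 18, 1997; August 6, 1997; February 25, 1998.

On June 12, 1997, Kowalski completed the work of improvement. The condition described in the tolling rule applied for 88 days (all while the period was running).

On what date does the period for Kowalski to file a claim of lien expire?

1 year after June 12, 1997 is June 12, 1998.
Tolling adds 88 days: June 12, 1998 + 88 days = September 8, 1998.
September 8, 1998 is a Tuesday and not a legal holiday, so no extension applies.

September 8, 1998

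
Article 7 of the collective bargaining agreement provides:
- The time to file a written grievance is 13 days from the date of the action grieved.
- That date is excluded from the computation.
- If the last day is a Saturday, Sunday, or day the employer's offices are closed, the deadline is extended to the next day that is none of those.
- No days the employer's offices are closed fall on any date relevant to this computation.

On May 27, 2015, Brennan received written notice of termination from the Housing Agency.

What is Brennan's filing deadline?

June 9, 2015

13 days after May 27, 2015 is June 9, 2015.
June 9, 2015 is a Tuesday and not a day the employer's offices are closed, so no extension applies.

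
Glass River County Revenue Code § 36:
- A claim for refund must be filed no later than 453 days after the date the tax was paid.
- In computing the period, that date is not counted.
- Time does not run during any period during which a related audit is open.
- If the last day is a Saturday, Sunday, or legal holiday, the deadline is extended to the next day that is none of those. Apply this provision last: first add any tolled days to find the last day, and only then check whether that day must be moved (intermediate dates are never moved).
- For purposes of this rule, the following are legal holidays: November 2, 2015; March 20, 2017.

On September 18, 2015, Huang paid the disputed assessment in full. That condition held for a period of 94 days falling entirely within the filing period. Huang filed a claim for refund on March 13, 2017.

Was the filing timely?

Yes

453 days after September 18, 2015 is December 14, 2016.
Tolling adds 94 days: December 14, 2016 + 94 days = March 18, 2017.
March 18, 2017 is Saturday; March 19, 2017 is Sunday; March 20, 2017 is a listed holiday. The next qualifying day is March 21, 2017.
The deadline is March 21, 2017; the filing on March 13, 2017 is on or before that date.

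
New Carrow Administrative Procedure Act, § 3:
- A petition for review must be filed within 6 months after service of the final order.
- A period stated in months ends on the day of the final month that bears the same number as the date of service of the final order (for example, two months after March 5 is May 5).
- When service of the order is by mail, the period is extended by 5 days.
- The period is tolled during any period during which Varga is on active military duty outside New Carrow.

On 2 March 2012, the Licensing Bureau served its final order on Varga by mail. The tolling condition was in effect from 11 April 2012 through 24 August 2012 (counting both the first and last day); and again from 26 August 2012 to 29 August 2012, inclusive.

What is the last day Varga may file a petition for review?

January 25, 2013

6 months after 2 March 2012 is September 2, 2012.
Service was by mail, adding 5 days: September 2, 2012 + 5 days = September 7, 2012.
From April 11, 2012 through August 24, 2012 inclusive is 136 days; tolling adds 136 days: September 7, 2012 + 136 days = January 21, 2013.
From August 26, 2012 through August 29, 2012 inclusive is 4 days; tolling adds 4 days: January 21, 2013 + 4 days = January 25, 2013.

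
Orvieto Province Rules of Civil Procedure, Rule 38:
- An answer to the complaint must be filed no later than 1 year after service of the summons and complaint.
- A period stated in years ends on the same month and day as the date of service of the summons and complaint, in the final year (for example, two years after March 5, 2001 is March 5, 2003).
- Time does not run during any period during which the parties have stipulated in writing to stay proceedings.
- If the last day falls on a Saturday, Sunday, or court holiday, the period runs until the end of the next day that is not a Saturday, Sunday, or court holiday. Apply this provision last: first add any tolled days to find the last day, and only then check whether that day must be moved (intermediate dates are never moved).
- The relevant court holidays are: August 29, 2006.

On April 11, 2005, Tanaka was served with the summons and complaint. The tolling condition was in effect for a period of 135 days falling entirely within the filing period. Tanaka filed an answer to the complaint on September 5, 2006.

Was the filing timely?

No

1 year after April 11, 2005 is April 11, 2006.
Tolling adds 135 days: April 11, 2006 + 135 days = August 24, 2006.
August 24, 2006 is a Thursday and not a court holiday, so no extension applies.
The deadline is August 24, 2006; the filing on September 5, 2006 is after that date.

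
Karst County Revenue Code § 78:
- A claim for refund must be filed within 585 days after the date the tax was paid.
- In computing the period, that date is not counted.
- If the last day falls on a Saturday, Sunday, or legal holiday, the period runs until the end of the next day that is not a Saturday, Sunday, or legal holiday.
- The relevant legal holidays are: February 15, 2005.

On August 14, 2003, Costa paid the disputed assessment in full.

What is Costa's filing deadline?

585 days after August 14, 2003 is March 21, 2005.
March 21, 2005 is a Monday and not a legal holiday, so no extension applies.

March 21, 2005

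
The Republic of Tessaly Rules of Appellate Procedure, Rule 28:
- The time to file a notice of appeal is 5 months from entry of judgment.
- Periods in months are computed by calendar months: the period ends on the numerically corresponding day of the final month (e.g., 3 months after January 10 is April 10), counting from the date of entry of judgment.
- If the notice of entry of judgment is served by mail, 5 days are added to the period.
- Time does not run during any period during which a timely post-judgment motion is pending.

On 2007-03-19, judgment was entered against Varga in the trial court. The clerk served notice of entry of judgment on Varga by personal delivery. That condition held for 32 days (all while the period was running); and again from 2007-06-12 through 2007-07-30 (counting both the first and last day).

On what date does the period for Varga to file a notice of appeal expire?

November 8, 2007

5 months after 2007-03-19 is August 19, 2007.
Service was not by mail, so no mail extension applies.
Tolling adds 32 days: August 19, 2007 + 32 days = September 20, 2007.
From June 12, 2007 through July 30, 2007 inclusive is 49 days; tolling adds 49 days: September 20, 2007 + 49 days = November 8, 2007.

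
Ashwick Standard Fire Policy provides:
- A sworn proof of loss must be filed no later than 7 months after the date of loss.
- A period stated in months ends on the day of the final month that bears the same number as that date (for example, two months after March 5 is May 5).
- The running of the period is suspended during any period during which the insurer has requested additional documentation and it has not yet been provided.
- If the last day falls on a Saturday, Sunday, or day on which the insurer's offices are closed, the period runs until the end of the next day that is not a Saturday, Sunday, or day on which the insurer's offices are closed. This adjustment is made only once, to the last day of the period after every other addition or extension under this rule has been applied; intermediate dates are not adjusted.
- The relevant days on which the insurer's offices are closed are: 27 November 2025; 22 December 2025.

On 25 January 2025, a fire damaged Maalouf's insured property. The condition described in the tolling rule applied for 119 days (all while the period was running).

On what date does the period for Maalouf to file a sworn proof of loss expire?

December 23, 2025

7 months after 25 January 2025 is August 25, 2025.
Tolling adds 119 days: August 25, 2025 + 119 days = December 22, 2025.
December 22, 2025 is a listed holiday. The next qualifying day is December 23, 2025.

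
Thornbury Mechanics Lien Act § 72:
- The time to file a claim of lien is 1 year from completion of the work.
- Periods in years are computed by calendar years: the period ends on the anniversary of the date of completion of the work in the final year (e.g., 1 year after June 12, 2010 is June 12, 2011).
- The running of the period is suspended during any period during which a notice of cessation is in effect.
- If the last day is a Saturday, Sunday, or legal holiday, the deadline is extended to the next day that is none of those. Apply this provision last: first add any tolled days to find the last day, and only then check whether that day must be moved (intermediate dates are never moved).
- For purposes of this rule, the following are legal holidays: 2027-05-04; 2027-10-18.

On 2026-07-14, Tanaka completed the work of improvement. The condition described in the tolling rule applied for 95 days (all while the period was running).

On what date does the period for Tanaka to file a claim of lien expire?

October 19, 2027

1 year after 2026-07-14 is July 14, 2027.
Tolling adds 95 days: July 14, 2027 + 95 days = October 17, 2027.
October 17, 2027 is Sunday; October 18, 2027 is a listed holiday. The next qualifying day is October 19, 2027.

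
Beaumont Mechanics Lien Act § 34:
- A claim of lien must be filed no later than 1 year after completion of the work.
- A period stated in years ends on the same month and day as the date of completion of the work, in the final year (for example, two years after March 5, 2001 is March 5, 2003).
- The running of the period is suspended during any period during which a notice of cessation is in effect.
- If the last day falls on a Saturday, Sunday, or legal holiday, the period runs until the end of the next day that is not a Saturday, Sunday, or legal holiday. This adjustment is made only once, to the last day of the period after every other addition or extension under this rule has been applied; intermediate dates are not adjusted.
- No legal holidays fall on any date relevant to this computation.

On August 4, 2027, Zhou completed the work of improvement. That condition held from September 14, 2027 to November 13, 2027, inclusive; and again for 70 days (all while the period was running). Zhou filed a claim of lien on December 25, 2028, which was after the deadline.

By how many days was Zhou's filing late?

1 year after August 4, 2027 is August 4, 2028.
From September 14, 2027 through November 13, 2027 inclusive is 61 days; tolling adds 61 days: August 4, 2028 + 61 days = October 4, 2028.
Tolling adds 70 days: October 4, 2028 + 70 days = December 13, 2028.
December 13, 2028 is a Wednesday and not a legal holiday, so no extension applies.
The deadline is December 13, 2028; from December 13, 2028 to December 25, 2028 is 12 days.

12 days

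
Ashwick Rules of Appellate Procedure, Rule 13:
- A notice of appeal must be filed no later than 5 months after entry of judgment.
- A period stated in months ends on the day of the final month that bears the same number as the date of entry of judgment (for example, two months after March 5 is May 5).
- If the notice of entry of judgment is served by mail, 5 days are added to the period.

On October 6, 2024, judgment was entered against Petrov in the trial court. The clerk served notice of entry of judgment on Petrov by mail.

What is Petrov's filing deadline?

5 months after October 6, 2024 is March 6, 2025.
Service was by mail, adding 5 days: March 6, 2025 + 5 days = March 11, 2025.

March 11, 2025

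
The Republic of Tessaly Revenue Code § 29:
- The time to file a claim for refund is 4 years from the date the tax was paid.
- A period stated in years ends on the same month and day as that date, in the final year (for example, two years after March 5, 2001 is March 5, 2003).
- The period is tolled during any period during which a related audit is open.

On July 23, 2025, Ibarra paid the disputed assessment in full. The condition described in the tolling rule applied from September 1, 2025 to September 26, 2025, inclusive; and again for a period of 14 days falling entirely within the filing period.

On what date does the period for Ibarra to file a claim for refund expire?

September 1, 2029

4 years after July 23, 2025 is July 23, 2029.
From September 1, 2025 through September 26, 2025 inclusive is 26 days; tolling adds 26 days: July 23, 2029 + 26 days = August 18, 2029.
Tolling adds 14 days: August 18, 2029 + 14 days = September 1, 2029.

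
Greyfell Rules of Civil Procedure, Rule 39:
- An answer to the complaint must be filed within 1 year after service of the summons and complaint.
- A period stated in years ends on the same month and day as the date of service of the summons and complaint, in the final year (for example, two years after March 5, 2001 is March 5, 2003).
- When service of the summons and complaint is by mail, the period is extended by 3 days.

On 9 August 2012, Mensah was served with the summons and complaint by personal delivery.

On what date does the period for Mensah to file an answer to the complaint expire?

1 year after 9 August 2012 is August 9, 2013.
Service was not by mail, so no mail extension applies.

August 9, 2013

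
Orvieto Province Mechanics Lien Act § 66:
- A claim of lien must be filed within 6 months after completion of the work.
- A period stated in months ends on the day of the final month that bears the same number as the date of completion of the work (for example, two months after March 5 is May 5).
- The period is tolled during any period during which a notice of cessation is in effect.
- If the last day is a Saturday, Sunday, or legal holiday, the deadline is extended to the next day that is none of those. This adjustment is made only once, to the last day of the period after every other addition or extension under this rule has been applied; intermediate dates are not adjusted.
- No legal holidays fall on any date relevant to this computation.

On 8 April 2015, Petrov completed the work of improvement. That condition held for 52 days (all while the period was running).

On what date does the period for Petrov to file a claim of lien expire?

November 30, 2015

6 months after 8 April 2015 is October 8, 2015.
Tolling adds 52 days: October 8, 2015 + 52 days = November 29, 2015.
November 29, 2015 is Sunday. The next qualifying day is November 30, 2015.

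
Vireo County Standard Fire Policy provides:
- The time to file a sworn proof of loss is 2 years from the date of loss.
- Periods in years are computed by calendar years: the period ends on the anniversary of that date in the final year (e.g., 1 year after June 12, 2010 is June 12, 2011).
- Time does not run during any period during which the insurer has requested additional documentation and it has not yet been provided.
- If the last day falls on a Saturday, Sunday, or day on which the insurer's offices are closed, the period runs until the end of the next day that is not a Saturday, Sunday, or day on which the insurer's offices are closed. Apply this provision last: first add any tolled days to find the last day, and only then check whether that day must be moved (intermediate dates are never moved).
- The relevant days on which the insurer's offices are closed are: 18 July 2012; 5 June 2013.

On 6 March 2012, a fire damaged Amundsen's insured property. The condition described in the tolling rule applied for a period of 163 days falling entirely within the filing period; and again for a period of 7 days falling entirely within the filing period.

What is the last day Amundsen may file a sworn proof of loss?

August 25, 2014

2 years after 6 March 2012 is March 6, 2014.
Tolling adds 163 days: March 6, 2014 + 163 days = August 16, 2014.
Tolling adds 7 days: August 16, 2014 + 7 days = August 23, 2014.
August 23, 2014 is Saturday; August 24, 2014 is Sunday. The next qualifying day is August 25, 2014.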